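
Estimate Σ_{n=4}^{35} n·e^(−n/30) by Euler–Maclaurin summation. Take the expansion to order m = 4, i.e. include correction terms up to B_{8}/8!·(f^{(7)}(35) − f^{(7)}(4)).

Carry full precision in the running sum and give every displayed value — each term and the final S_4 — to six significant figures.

The integral term ∫_4^35 x·e^(−x/30) dx = 285.440.
Boundary: ½(f(4) + f(35)) = ½(3.50069 + 10.8991) = 7.19990.
Running total after boundary: 292.640.
Order-1 term: 1/12 · (-0.0519005 − 0.758484) = -0.0675320.
Running total after k=1: 292.573.
Order-2 term: −1/720 · (0.000634340 − 0.00278759) = 2.99062e-06.
Running total after k=2: 292.573.
Order-3 term: 1/30240 · (1.47372e-06 − 5.25824e-06) = -1.25150e-10.
Running total after k=3: 292.573.
Order-4 term: −1/1209600 · (2.49180e-09 − 8.24352e-09) = 4.75506e-15.

S_4 ≈ 292.573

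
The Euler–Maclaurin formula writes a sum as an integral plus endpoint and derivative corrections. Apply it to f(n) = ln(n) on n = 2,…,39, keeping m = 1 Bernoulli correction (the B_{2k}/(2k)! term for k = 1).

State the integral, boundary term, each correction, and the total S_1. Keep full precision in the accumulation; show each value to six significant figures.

Integral: ∫_2^39 ln(x) dx = 104.493.
Boundary: ½(f(2) + f(39)) = ½(0.693147 + 3.66356) = 2.17835.
Integral + boundary = 106.671.
k=1: B_{2}/(2)! × [f^{(1)}(39) − f^{(1)}(2)] = 1/12 × (0.0256410 − 0.500000) = -0.0395299.

S_1 ≈ 106.631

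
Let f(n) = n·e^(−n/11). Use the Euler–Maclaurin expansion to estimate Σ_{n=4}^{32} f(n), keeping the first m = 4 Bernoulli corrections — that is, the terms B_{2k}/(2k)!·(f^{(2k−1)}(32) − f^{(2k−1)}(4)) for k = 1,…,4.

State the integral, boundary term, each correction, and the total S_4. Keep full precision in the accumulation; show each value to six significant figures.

The integral term ∫_4^32 x·e^(−x/11) dx = 88.9083.
Boundary: ½(f(4) + f(32)) = ½(2.78058 + 1.74481) = 2.26269.
So far: 91.1710.
Order-1 term: 1/12 · (-0.104094 − 0.442364) = -0.0455382.
Running total after k=1: 91.1254.
Order-2 term: −1/720 · (4.09656e-05 − 0.0151459) = 2.09791e-05.
Running total after k=2: 91.1255.
Order-3 term: 1/30240 · (7.78686e-06 − 0.000220131) = -7.02197e-09.
Running total after k=3: 91.1255.
Order-4 term: −1/1209600 · (1.25910e-07 − 2.60405e-06) = 2.04872e-12.

S_4 ≈ 91.1255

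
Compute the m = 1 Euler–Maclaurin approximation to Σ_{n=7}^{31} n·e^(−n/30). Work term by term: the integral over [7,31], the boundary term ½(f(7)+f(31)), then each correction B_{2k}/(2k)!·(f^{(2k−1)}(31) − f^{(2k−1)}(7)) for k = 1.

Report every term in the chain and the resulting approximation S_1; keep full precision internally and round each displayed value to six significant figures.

The integral term ∫_7^31 x·e^(−x/30) dx = 227.849.
Boundary: ½(f(7) + f(31)) = ½(5.54323 + 11.0304) = 8.28681.
Integral + boundary = 236.136.
Correction k=1: B_{2}/2! · (f^{(1)}(31) − f^{(1)}(7)) = 1/12 · (-0.0118606 − 0.607115) = -0.0515813.

S_1 ≈ 236.084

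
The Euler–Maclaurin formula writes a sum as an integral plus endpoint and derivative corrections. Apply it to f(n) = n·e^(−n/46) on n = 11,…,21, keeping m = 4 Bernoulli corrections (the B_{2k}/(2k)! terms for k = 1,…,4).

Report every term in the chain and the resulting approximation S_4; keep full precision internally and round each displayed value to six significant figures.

S_4 ≈ 122.898

∫_11^21 x·e^(−x/46) dx evaluates to 111.937.
Endpoint term: (f(11) + f(21))/2 = (8.66043 + 13.3031)/2 = 10.9818.
So far: 122.919.
Order-1 term: 1/12 · (0.344284 − 0.599042) = -0.0212298.
Partial sum through k=1: 122.898.
Order-2 term: −1/720 · (0.000761461 − 0.00102725) = 3.69155e-07.
Partial sum through k=2: 122.898.
Order-3 term: 1/30240 · (6.42824e-07 − 8.37147e-07) = -6.42603e-12.
Partial sum through k=3: 122.898.
Order-4 term: −1/1209600 · (4.37519e-10 − 5.61827e-10) = 1.02768e-16.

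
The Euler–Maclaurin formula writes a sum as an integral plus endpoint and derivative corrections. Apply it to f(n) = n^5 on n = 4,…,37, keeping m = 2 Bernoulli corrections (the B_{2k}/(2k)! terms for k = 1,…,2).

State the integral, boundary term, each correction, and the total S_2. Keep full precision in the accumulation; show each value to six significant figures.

S_2 ≈ 4.63074e+08

The integral term ∫_4^37 x^5 dx = 4.27620e+08.
Endpoint term: (f(4) + f(37))/2 = (1024.00 + 6.93440e+07)/2 = 3.46725e+07.
So far: 4.62293e+08.
Order-1 term: 1/12 · (9.37080e+06 − 1280.00) = 780794.
Running total after k=1: 4.63074e+08.
Order-2 term: −1/720 · (82140.0 − 960.000) = -112.750.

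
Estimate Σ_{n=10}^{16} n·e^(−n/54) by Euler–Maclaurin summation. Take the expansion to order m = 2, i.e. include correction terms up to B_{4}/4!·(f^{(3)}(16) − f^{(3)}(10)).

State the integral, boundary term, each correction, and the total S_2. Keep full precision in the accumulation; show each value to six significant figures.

S_2 ≈ 71.1715

The integral term ∫_10^16 x·e^(−x/54) dx = 61.0810.
Endpoint term: (f(10) + f(16))/2 = (8.30950 + 11.8971)/2 = 10.1033.
So far: 71.1843.
Correction k=1: B_{2}/2! · (f^{(1)}(16) − f^{(1)}(10)) = 1/12 · (0.523251 − 0.677071) = -0.0128183.
After k=1: 71.1715.
Correction k=2: B_{4}/4! · (f^{(3)}(16) − f^{(3)}(10)) = −1/720 · (0.000689432 − 0.000802116) = 1.56505e-07.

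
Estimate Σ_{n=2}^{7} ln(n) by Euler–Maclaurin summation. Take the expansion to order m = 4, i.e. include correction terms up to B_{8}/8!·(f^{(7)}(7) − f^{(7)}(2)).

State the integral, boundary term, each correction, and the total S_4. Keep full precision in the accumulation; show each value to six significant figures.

S_4 ≈ 8.52516

∫_2^7 ln(x) dx evaluates to 7.23508.
Boundary: ½(f(2) + f(7)) = ½(0.693147 + 1.94591) = 1.31953.
Running total after boundary: 8.55461.
Order-1 term: 1/12 · (0.142857 − 0.500000) = -0.0297619.
Running total after k=1: 8.52484.
Order-2 term: −1/720 · (0.00583090 − 0.250000) = 0.000339124.
Running total after k=2: 8.52518.
Order-3 term: 1/30240 · (0.00142798 − 0.750000) = -2.47544e-05.
Running total after k=3: 8.52516.
Order-4 term: −1/1209600 · (0.000874271 − 5.62500) = 4.64957e-06.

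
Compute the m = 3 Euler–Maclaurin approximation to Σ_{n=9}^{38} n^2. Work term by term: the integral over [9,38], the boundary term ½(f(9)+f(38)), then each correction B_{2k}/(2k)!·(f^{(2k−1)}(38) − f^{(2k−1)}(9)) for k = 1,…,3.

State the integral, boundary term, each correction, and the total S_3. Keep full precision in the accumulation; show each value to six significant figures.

S_3 ≈ 18815.0

∫_9^38 x^2 dx evaluates to 18047.7.
½[f(9) + f(38)] = ½[81.0000 + 1444.00] = 762.500.
Running total after boundary: 18810.2.
k=1: B_{2}/(2)! × [f^{(1)}(38) − f^{(1)}(9)] = 1/12 × (76.0000 − 18.0000) = 4.83333.
After k=1: 18815.0.
k=2: B_{4}/(4)! × [f^{(3)}(38) − f^{(3)}(9)] = −1/720 × (0.00000 − 0.00000) = 0.00000.
After k=2: 18815.0.
k=3: B_{6}/(6)! × [f^{(5)}(38) − f^{(5)}(9)] = 1/30240 × (0.00000 − 0.00000) = 0.00000.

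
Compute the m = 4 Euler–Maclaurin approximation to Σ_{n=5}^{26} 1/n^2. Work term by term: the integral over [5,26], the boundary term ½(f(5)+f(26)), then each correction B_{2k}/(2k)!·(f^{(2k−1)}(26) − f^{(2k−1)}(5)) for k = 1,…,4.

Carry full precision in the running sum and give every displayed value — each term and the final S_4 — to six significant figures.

S_4 ≈ 0.183592

The integral term ∫_5^26 1/x^2 dx = 0.161538.
½[f(5) + f(26)] = ½[0.0400000 + 0.00147929] = 0.0207396.
Integral + boundary = 0.182278.
k=1: B_{2}/(2)! × [f^{(1)}(26) − f^{(1)}(5)] = 1/12 × (-0.000113792 − (-0.0160000)) = 0.00132385.
Partial sum through k=1: 0.183602.
k=2: B_{4}/(4)! × [f^{(3)}(26) − f^{(3)}(5)] = −1/720 × (-2.01997e-06 − (-0.00768000)) = -1.06639e-05.
Partial sum through k=2: 0.183591.
k=3: B_{6}/(6)! × [f^{(5)}(26) − f^{(5)}(5)] = 1/30240 × (-8.96436e-08 − (-0.00921600)) = 3.04759e-07.
Partial sum through k=3: 0.183592.
k=4: B_{8}/(8)! × [f^{(7)}(26) − f^{(7)}(5)] = −1/1209600 × (-7.42609e-09 − (-0.0206438)) = -1.70667e-08.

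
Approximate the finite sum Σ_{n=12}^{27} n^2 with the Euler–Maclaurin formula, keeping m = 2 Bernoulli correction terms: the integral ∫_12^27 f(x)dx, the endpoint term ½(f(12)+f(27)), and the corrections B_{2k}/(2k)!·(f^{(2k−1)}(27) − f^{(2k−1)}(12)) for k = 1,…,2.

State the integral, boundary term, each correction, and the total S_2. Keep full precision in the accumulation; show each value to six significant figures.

The integral term ∫_12^27 x^2 dx = 5985.00.
Boundary: ½(f(12) + f(27)) = ½(144.000 + 729.000) = 436.500.
Integral + boundary = 6421.50.
k=1: B_{2}/(2)! × [f^{(1)}(27) − f^{(1)}(12)] = 1/12 × (54.0000 − 24.0000) = 2.50000.
Running total after k=1: 6424.00.
k=2: B_{4}/(4)! × [f^{(3)}(27) − f^{(3)}(12)] = −1/720 × (0.00000 − 0.00000) = 0.00000.

S_2 ≈ 6424.00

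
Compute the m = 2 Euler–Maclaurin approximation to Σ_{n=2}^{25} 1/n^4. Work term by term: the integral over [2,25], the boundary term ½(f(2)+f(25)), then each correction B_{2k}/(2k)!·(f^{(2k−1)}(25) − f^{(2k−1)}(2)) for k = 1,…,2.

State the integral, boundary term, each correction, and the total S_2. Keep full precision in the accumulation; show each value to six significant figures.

S_2 ≈ 0.0820112

Integral: ∫_2^25 1/x^4 dx = 0.0416453.
½[f(2) + f(25)] = ½[0.0625000 + 2.56000e-06] = 0.0312513.
Integral + boundary = 0.0728966.
k=1: B_{2}/(2)! × [f^{(1)}(25) − f^{(1)}(2)] = 1/12 × (-4.09600e-07 − (-0.125000)) = 0.0104166.
Partial sum through k=1: 0.0833132.
k=2: B_{4}/(4)! × [f^{(3)}(25) − f^{(3)}(2)] = −1/720 × (-1.96608e-08 − (-0.937500)) = -0.00130208.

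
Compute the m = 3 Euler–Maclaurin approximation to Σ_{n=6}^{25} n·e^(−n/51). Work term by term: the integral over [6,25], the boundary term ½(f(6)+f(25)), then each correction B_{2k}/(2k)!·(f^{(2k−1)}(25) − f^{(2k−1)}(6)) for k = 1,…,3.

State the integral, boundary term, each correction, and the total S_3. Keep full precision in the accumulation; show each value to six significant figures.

S_3 ≈ 220.561

Integral: ∫_6^25 x·e^(−x/51) dx = 210.277.
½[f(6) + f(25)] = ½[5.33406 + 15.3127] = 10.3234.
Running total after boundary: 220.600.
k=1: B_{2}/(2)! × [f^{(1)}(25) − f^{(1)}(6)] = 1/12 × (0.312258 − 0.784420) = -0.0393469.
Running total after k=1: 220.561.
k=2: B_{4}/(4)! × [f^{(3)}(25) − f^{(3)}(6)] = −1/720 × (0.000591031 − 0.000985175) = 5.47423e-07.
Running total after k=2: 220.561.
k=3: B_{6}/(6)! × [f^{(5)}(25) − f^{(5)}(6)] = 1/30240 × (4.08308e-07 − 6.41586e-07) = -7.71424e-12.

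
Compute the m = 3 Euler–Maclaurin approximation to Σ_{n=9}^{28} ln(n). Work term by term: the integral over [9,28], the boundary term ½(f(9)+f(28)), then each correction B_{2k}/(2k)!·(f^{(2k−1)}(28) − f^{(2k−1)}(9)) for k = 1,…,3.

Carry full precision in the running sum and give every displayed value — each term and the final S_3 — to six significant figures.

S_3 ≈ 57.2851

Integral: ∫_9^28 ln(x) dx = 54.5267.
Boundary: ½(f(9) + f(28)) = ½(2.19722 + 3.33220) = 2.76471.
Integral + boundary = 57.2914.
k=1: B_{2}/(2)! × [f^{(1)}(28) − f^{(1)}(9)] = 1/12 × (0.0357143 − 0.111111) = -0.00628307.
Running total after k=1: 57.2851.
k=2: B_{4}/(4)! × [f^{(3)}(28) − f^{(3)}(9)] = −1/720 × (9.11079e-05 − 0.00274348) = 3.68386e-06.
Running total after k=2: 57.2851.
k=3: B_{6}/(6)! × [f^{(5)}(28) − f^{(5)}(9)] = 1/30240 × (1.39451e-06 − 0.000406442) = -1.33944e-08.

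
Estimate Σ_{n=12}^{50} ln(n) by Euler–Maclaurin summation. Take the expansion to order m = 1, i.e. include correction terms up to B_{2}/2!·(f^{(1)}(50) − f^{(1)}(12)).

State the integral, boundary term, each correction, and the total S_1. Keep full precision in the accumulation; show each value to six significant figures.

Integral: ∫_12^50 ln(x) dx = 127.782.
½[f(12) + f(50)] = ½[2.48491 + 3.91202] = 3.19846.
Integral + boundary = 130.981.
Order-1 term: 1/12 · (0.0200000 − 0.0833333) = -0.00527778.

S_1 ≈ 130.975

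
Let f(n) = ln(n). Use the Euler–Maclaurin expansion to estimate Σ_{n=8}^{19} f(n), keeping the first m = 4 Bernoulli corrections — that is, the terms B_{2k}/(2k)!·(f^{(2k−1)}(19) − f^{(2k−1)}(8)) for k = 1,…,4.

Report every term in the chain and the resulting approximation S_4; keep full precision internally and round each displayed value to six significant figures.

Integral: ∫_8^19 ln(x) dx = 28.3088.
Boundary: ½(f(8) + f(19)) = ½(2.07944 + 2.94444) = 2.51194.
Running total after boundary: 30.8207.
Order-1 term: 1/12 · (0.0526316 − 0.125000) = -0.00603070.
Partial sum through k=1: 30.8147.
Order-2 term: −1/720 · (0.000291588 − 0.00390625) = 5.02036e-06.
Partial sum through k=2: 30.8147.
Order-3 term: 1/30240 · (9.69267e-06 − 0.000732422) = -2.38998e-08.
Partial sum through k=3: 30.8147.
Order-4 term: −1/1209600 · (8.05485e-07 − 0.000343323) = 2.83166e-10.

S_4 ≈ 30.8147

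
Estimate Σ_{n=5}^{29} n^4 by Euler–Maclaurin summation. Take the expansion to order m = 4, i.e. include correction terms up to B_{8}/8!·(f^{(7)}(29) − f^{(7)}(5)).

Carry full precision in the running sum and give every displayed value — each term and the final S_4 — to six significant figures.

∫_5^29 x^4 dx evaluates to 4.10160e+06.
Boundary: ½(f(5) + f(29)) = ½(625.000 + 707281) = 353953.
Running total after boundary: 4.45556e+06.
Order-1 term: 1/12 · (97556.0 − 500.000) = 8088.00.
Running total after k=1: 4.46365e+06.
Order-2 term: −1/720 · (696.000 − 120.000) = -0.800000.
Running total after k=2: 4.46364e+06.
Order-3 term: 1/30240 · (0.00000 − 0.00000) = 0.00000.
Running total after k=3: 4.46364e+06.
Order-4 term: −1/1209600 · (0.00000 − 0.00000) = 0.00000.

S_4 ≈ 4.46364e+06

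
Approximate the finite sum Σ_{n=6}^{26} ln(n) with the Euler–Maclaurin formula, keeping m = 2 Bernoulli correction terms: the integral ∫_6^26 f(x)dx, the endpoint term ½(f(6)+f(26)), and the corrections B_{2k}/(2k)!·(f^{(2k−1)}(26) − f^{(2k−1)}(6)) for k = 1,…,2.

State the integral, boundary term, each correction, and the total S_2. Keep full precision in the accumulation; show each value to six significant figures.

S_2 ≈ 56.4742

Integral: ∫_6^26 ln(x) dx = 53.9600.
Boundary: ½(f(6) + f(26)) = ½(1.79176 + 3.25810) = 2.52493.
So far: 56.4849.
Order-1 term: 1/12 · (0.0384615 − 0.166667) = -0.0106838.
After k=1: 56.4742.
Order-2 term: −1/720 · (0.000113792 − 0.00925926) = 1.27020e-05.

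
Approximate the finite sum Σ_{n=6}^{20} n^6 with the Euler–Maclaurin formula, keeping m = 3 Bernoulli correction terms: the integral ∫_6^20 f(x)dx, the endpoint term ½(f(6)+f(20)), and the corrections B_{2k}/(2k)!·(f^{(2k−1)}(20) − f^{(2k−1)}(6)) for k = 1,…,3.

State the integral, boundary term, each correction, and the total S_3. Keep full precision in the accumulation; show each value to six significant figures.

The integral term ∫_6^20 x^6 dx = 1.82817e+08.
Boundary: ½(f(6) + f(20)) = ½(46656.0 + 6.40000e+07) = 3.20233e+07.
So far: 2.14840e+08.
k=1: B_{2}/(2)! × [f^{(1)}(20) − f^{(1)}(6)] = 1/12 × (1.92000e+07 − 46656.0) = 1.59611e+06.
After k=1: 2.16437e+08.
k=2: B_{4}/(4)! × [f^{(3)}(20) − f^{(3)}(6)] = −1/720 × (960000 − 25920.0) = -1297.33.
After k=2: 2.16435e+08.
k=3: B_{6}/(6)! × [f^{(5)}(20) − f^{(5)}(6)] = 1/30240 × (14400.0 − 4320.00) = 0.333333.

S_3 ≈ 2.16435e+08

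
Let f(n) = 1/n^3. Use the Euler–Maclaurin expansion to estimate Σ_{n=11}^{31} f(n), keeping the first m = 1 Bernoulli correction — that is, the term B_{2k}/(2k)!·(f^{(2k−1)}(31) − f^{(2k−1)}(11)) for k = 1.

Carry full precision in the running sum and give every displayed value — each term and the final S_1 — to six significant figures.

S_1 ≈ 0.00402119

∫_11^31 1/x^3 dx evaluates to 0.00361194.
Endpoint term: (f(11) + f(31))/2 = (0.000751315 + 3.35672e-05)/2 = 0.000392441.
Integral + boundary = 0.00400438.
k=1: B_{2}/(2)! × [f^{(1)}(31) − f^{(1)}(11)] = 1/12 × (-3.24844e-06 − (-0.000204904)) = 1.68046e-05.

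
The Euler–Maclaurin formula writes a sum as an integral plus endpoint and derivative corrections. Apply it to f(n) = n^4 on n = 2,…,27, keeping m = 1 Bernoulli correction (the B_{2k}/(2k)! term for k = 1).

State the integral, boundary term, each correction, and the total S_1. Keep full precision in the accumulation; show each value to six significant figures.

S_1 ≈ 3.14206e+06

Integral: ∫_2^27 x^4 dx = 2.86978e+06.
½[f(2) + f(27)] = ½[16.0000 + 531441] = 265728.
So far: 3.13550e+06.
Correction k=1: B_{2}/2! · (f^{(1)}(27) − f^{(1)}(2)) = 1/12 · (78732.0 − 32.0000) = 6558.33.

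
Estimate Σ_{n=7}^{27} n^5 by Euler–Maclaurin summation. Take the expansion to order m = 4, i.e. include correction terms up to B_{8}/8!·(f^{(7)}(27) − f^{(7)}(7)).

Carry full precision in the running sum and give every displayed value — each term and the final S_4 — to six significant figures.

∫_7^27 x^5 dx evaluates to 6.45505e+07.
Boundary: ½(f(7) + f(27)) = ½(16807.0 + 1.43489e+07) = 7.18286e+06.
Integral + boundary = 7.17333e+07.
Correction k=1: B_{2}/2! · (f^{(1)}(27) − f^{(1)}(7)) = 1/12 · (2.65720e+06 − 12005.0) = 220433.
After k=1: 7.19538e+07.
Correction k=2: B_{4}/4! · (f^{(3)}(27) − f^{(3)}(7)) = −1/720 · (43740.0 − 2940.00) = -56.6667.
After k=2: 7.19537e+07.
Correction k=3: B_{6}/6! · (f^{(5)}(27) − f^{(5)}(7)) = 1/30240 · (120.000 − 120.000) = 0.00000.
After k=3: 7.19537e+07.
Correction k=4: B_{8}/8! · (f^{(7)}(27) − f^{(7)}(7)) = −1/1209600 · (0.00000 − 0.00000) = 0.00000.

S_4 ≈ 7.19537e+07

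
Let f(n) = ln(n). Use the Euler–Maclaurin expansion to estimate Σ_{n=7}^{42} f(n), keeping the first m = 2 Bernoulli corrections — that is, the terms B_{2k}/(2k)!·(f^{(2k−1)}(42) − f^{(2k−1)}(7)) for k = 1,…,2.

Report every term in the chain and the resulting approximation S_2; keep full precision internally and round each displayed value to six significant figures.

∫_7^42 ln(x) dx evaluates to 108.361.
Endpoint term: (f(7) + f(42))/2 = (1.94591 + 3.73767)/2 = 2.84179.
So far: 111.203.
Correction k=1: B_{2}/2! · (f^{(1)}(42) − f^{(1)}(7)) = 1/12 · (0.0238095 − 0.142857) = -0.00992063.
Running total after k=1: 111.193.
Correction k=2: B_{4}/4! · (f^{(3)}(42) − f^{(3)}(7)) = −1/720 · (2.69949e-05 − 0.00583090) = 8.06098e-06.

S_2 ≈ 111.193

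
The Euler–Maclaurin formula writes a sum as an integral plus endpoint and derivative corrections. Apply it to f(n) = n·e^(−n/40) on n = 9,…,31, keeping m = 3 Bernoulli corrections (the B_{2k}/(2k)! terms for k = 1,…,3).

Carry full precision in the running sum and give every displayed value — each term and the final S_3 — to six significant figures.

S_3 ≈ 267.384

∫_9^31 x·e^(−x/40) dx evaluates to 256.693.
Boundary: ½(f(9) + f(31)) = ½(7.18665 + 14.2818) = 10.7342.
So far: 267.427.
Correction k=1: B_{2}/2! · (f^{(1)}(31) − f^{(1)}(9)) = 1/12 · (0.103658 − 0.618850) = -0.0429326.
After k=1: 267.384.
Correction k=2: B_{4}/4! · (f^{(3)}(31) − f^{(3)}(9)) = −1/720 · (0.000640666 − 0.00138493) = 1.03369e-06.
After k=2: 267.384.
Correction k=3: B_{6}/6! · (f^{(5)}(31) − f^{(5)}(9)) = 1/30240 · (7.60341e-07 − 1.48942e-06) = -2.41097e-11.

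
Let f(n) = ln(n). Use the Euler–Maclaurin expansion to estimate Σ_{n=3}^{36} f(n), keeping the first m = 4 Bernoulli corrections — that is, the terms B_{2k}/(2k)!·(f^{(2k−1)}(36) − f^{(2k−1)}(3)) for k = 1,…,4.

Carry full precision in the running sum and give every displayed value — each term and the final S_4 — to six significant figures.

Integral: ∫_3^36 ln(x) dx = 92.7108.
½[f(3) + f(36)] = ½[1.09861 + 3.58352] = 2.34107.
Running total after boundary: 95.0519.
Correction k=1: B_{2}/2! · (f^{(1)}(36) − f^{(1)}(3)) = 1/12 · (0.0277778 − 0.333333) = -0.0254630.
After k=1: 95.0264.
Correction k=2: B_{4}/4! · (f^{(3)}(36) − f^{(3)}(3)) = −1/720 · (4.28669e-05 − 0.0740741) = 0.000102821.
After k=2: 95.0266.
Correction k=3: B_{6}/6! · (f^{(5)}(36) − f^{(5)}(3)) = 1/30240 · (3.96916e-07 − 0.0987654) = -3.26604e-06.
After k=3: 95.0265.
Correction k=4: B_{8}/8! · (f^{(7)}(36) − f^{(7)}(3)) = −1/1209600 · (9.18787e-09 − 0.329218) = 2.72171e-07.

S_4 ≈ 95.0265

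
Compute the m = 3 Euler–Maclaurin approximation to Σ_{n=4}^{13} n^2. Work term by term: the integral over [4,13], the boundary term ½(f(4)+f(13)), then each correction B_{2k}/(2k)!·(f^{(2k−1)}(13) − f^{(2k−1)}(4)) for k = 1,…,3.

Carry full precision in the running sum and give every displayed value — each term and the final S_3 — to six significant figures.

S_3 ≈ 805.000

∫_4^13 x^2 dx evaluates to 711.000.
½[f(4) + f(13)] = ½[16.0000 + 169.000] = 92.5000.
Integral + boundary = 803.500.
k=1: B_{2}/(2)! × [f^{(1)}(13) − f^{(1)}(4)] = 1/12 × (26.0000 − 8.00000) = 1.50000.
After k=1: 805.000.
k=2: B_{4}/(4)! × [f^{(3)}(13) − f^{(3)}(4)] = −1/720 × (0.00000 − 0.00000) = 0.00000.
After k=2: 805.000.
k=3: B_{6}/(6)! × [f^{(5)}(13) − f^{(5)}(4)] = 1/30240 × (0.00000 − 0.00000) = 0.00000.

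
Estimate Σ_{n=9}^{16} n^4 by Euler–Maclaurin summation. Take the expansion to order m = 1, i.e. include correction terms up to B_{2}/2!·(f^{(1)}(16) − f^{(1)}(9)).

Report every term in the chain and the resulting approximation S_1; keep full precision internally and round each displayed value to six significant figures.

S_1 ≈ 235076

∫_9^16 x^4 dx evaluates to 197905.
½[f(9) + f(16)] = ½[6561.00 + 65536.0] = 36048.5.
Running total after boundary: 233954.
Correction k=1: B_{2}/2! · (f^{(1)}(16) − f^{(1)}(9)) = 1/12 · (16384.0 − 2916.00) = 1122.33.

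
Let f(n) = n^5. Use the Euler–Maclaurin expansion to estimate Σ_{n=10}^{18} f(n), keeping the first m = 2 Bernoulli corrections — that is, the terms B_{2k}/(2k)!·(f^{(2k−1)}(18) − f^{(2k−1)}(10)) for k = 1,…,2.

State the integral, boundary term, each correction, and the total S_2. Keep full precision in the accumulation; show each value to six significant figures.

∫_10^18 x^5 dx evaluates to 5.50204e+06.
Endpoint term: (f(10) + f(18))/2 = (100000 + 1.88957e+06)/2 = 994784.
So far: 6.49682e+06.
k=1: B_{2}/(2)! × [f^{(1)}(18) − f^{(1)}(10)] = 1/12 × (524880 − 50000.0) = 39573.3.
Partial sum through k=1: 6.53639e+06.
k=2: B_{4}/(4)! × [f^{(3)}(18) − f^{(3)}(10)] = −1/720 × (19440.0 − 6000.00) = -18.6667.

S_2 ≈ 6.53638e+06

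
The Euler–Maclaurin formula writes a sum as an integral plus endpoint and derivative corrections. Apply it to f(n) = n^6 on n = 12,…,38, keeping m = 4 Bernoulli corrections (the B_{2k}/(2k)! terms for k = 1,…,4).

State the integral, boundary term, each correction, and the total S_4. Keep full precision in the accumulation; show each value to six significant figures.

S_4 ≈ 1.78864e+10

The integral term ∫_12^38 x^6 dx = 1.63400e+10.
½[f(12) + f(38)] = ½[2.98598e+06 + 3.01094e+09] = 1.50696e+09.
Integral + boundary = 1.78469e+10.
Correction k=1: B_{2}/2! · (f^{(1)}(38) − f^{(1)}(12)) = 1/12 · (4.75411e+08 − 1.49299e+06) = 3.94932e+07.
Running total after k=1: 1.78864e+10.
Correction k=2: B_{4}/4! · (f^{(3)}(38) − f^{(3)}(12)) = −1/720 · (6.58464e+06 − 207360) = -8857.33.
Running total after k=2: 1.78864e+10.
Correction k=3: B_{6}/6! · (f^{(5)}(38) − f^{(5)}(12)) = 1/30240 · (27360.0 − 8640.00) = 0.619048.
Running total after k=3: 1.78864e+10.
Correction k=4: B_{8}/8! · (f^{(7)}(38) − f^{(7)}(12)) = −1/1209600 · (0.00000 − 0.00000) = 0.00000.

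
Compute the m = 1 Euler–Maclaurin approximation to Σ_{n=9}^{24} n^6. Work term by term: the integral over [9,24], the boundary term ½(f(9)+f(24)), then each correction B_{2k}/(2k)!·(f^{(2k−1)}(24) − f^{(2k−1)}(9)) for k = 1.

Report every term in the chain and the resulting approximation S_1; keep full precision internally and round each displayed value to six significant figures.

S_1 ≈ 7.54296e+08

Integral: ∫_9^24 x^6 dx = 6.54527e+08.
Boundary: ½(f(9) + f(24)) = ½(531441 + 1.91103e+08) = 9.58172e+07.
Integral + boundary = 7.50344e+08.
k=1: B_{2}/(2)! × [f^{(1)}(24) − f^{(1)}(9)] = 1/12 × (4.77757e+07 − 354294) = 3.95179e+06.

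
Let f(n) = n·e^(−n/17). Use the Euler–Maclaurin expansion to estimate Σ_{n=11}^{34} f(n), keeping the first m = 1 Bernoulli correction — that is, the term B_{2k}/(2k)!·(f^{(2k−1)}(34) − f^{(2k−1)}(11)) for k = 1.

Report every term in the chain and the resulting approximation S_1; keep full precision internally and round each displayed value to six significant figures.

Integral: ∫_11^34 x·e^(−x/17) dx = 131.890.
½[f(11) + f(34)] = ½[5.75942 + 4.60140] = 5.18041.
Integral + boundary = 137.070.
Correction k=1: B_{2}/2! · (f^{(1)}(34) − f^{(1)}(11)) = 1/12 · (-0.135335 − 0.184794) = -0.0266775.

S_1 ≈ 137.044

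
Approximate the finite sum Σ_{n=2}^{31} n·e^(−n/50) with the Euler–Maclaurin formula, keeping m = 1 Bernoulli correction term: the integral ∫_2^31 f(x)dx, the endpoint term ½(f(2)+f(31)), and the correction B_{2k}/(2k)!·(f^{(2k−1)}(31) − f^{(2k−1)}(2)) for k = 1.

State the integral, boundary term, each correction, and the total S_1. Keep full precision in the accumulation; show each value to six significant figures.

S_1 ≈ 328.617

∫_2^31 x·e^(−x/50) dx evaluates to 319.378.
½[f(2) + f(31)] = ½[1.92158 + 16.6763] = 9.29893.
Running total after boundary: 328.676.
k=1: B_{2}/(2)! × [f^{(1)}(31) − f^{(1)}(2)] = 1/12 × (0.204419 − 0.922358) = -0.0598282.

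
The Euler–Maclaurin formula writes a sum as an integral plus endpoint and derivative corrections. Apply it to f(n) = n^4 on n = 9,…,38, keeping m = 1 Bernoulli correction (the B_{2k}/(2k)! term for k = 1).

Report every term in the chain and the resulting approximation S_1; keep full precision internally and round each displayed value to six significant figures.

∫_9^38 x^4 dx evaluates to 1.58352e+07.
Boundary: ½(f(9) + f(38)) = ½(6561.00 + 2.08514e+06) = 1.04585e+06.
Integral + boundary = 1.68811e+07.
Correction k=1: B_{2}/2! · (f^{(1)}(38) − f^{(1)}(9)) = 1/12 · (219488 − 2916.00) = 18047.7.

S_1 ≈ 1.68991e+07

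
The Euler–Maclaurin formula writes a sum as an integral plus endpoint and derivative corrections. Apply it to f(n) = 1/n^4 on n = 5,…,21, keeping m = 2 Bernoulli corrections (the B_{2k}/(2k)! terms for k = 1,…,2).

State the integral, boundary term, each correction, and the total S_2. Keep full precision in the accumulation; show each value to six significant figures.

S_2 ≈ 0.00353770

∫_5^21 1/x^4 dx evaluates to 0.00263067.
Boundary: ½(f(5) + f(21)) = ½(0.00160000 + 5.14189e-06) = 0.000802571.
Running total after boundary: 0.00343324.
k=1: B_{2}/(2)! × [f^{(1)}(21) − f^{(1)}(5)] = 1/12 × (-9.79408e-07 − (-0.00128000)) = 0.000106585.
Partial sum through k=1: 0.00353983.
k=2: B_{4}/(4)! × [f^{(3)}(21) − f^{(3)}(5)] = −1/720 × (-6.66264e-08 − (-0.00153600)) = -2.13324e-06.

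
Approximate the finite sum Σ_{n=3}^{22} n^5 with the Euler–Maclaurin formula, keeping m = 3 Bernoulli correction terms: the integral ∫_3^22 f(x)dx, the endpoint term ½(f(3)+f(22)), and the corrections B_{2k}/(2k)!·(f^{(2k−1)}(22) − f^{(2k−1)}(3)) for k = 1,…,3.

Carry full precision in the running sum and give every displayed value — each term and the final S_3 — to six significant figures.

S_3 ≈ 2.15710e+07

The integral term ∫_3^22 x^5 dx = 1.88965e+07.
Boundary: ½(f(3) + f(22)) = ½(243.000 + 5.15363e+06) = 2.57694e+06.
Running total after boundary: 2.14735e+07.
Correction k=1: B_{2}/2! · (f^{(1)}(22) − f^{(1)}(3)) = 1/12 · (1.17128e+06 − 405.000) = 97572.9.
After k=1: 2.15710e+07.
Correction k=2: B_{4}/4! · (f^{(3)}(22) − f^{(3)}(3)) = −1/720 · (29040.0 − 540.000) = -39.5833.
After k=2: 2.15710e+07.
Correction k=3: B_{6}/6! · (f^{(5)}(22) − f^{(5)}(3)) = 1/30240 · (120.000 − 120.000) = 0.00000.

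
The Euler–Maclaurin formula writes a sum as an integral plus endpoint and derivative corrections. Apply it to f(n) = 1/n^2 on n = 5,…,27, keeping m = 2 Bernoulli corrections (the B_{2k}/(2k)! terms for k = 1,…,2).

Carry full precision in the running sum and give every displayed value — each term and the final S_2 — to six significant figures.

S_2 ≈ 0.184963

∫_5^27 1/x^2 dx evaluates to 0.162963.
Boundary: ½(f(5) + f(27)) = ½(0.0400000 + 0.00137174) = 0.0206859.
Integral + boundary = 0.183649.
Order-1 term: 1/12 · (-0.000101611 − (-0.0160000)) = 0.00132487.
After k=1: 0.184974.
Order-2 term: −1/720 · (-1.67260e-06 − (-0.00768000)) = -1.06643e-05.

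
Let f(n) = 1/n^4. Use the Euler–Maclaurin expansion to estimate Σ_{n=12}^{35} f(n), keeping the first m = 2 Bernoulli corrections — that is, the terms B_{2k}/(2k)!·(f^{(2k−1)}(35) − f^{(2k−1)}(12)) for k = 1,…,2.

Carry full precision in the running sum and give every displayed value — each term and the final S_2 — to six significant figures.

S_2 ≈ 0.000210901

Integral: ∫_12^35 1/x^4 dx = 0.000185127.
Boundary: ½(f(12) + f(35)) = ½(4.82253e-05 + 6.66389e-07) = 2.44458e-05.
So far: 0.000209573.
Correction k=1: B_{2}/2! · (f^{(1)}(35) − f^{(1)}(12)) = 1/12 · (-7.61587e-08 − (-1.60751e-05)) = 1.33325e-06.
Running total after k=1: 0.000210906.
Correction k=2: B_{4}/4! · (f^{(3)}(35) − f^{(3)}(12)) = −1/720 · (-1.86511e-09 − (-3.34898e-06)) = -4.64877e-09.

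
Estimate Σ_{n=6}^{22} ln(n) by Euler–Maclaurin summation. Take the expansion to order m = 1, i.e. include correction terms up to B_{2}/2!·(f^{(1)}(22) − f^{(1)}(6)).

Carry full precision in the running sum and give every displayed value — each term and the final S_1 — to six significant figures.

S_1 ≈ 43.6837

The integral term ∫_6^22 ln(x) dx = 41.2524.
Boundary: ½(f(6) + f(22)) = ½(1.79176 + 3.09104) = 2.44140.
Integral + boundary = 43.6938.
Order-1 term: 1/12 · (0.0454545 − 0.166667) = -0.0101010.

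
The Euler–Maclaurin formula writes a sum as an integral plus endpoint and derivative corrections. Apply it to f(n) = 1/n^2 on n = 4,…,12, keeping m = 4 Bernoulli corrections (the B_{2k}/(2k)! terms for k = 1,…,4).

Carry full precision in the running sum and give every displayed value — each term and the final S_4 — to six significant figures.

Integral: ∫_4^12 1/x^2 dx = 0.166667.
Endpoint term: (f(4) + f(12))/2 = (0.0625000 + 0.00694444)/2 = 0.0347222.
So far: 0.201389.
k=1: B_{2}/(2)! × [f^{(1)}(12) − f^{(1)}(4)] = 1/12 × (-0.00115741 − (-0.0312500)) = 0.00250772.
After k=1: 0.203897.
k=2: B_{4}/(4)! × [f^{(3)}(12) − f^{(3)}(4)] = −1/720 × (-9.64506e-05 − (-0.0234375)) = -3.24181e-05.
After k=2: 0.203864.
k=3: B_{6}/(6)! × [f^{(5)}(12) − f^{(5)}(4)] = 1/30240 × (-2.00939e-05 − (-0.0439453)) = 1.45255e-06.
After k=3: 0.203866.
k=4: B_{8}/(8)! × [f^{(7)}(12) − f^{(7)}(4)] = −1/1209600 × (-7.81429e-06 − (-0.153809)) = -1.27150e-07.

S_4 ≈ 0.203866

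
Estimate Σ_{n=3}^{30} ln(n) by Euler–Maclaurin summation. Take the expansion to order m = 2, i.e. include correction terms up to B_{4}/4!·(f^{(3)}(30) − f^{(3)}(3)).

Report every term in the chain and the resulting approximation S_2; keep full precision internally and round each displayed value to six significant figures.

S_2 ≈ 73.9651

The integral term ∫_3^30 ln(x) dx = 71.7401.
Boundary: ½(f(3) + f(30)) = ½(1.09861 + 3.40120) = 2.24990.
Integral + boundary = 73.9900.
Order-1 term: 1/12 · (0.0333333 − 0.333333) = -0.0250000.
After k=1: 73.9650.
Order-2 term: −1/720 · (7.40741e-05 − 0.0740741) = 0.000102778.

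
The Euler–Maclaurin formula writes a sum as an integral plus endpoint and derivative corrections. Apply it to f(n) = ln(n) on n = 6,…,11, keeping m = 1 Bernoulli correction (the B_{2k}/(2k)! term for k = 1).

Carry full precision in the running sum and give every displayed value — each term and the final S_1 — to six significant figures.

S_1 ≈ 12.7148

∫_6^11 ln(x) dx evaluates to 10.6263.
½[f(6) + f(11)] = ½[1.79176 + 2.39790] = 2.09483.
Running total after boundary: 12.7211.
k=1: B_{2}/(2)! × [f^{(1)}(11) − f^{(1)}(6)] = 1/12 × (0.0909091 − 0.166667) = -0.00631313.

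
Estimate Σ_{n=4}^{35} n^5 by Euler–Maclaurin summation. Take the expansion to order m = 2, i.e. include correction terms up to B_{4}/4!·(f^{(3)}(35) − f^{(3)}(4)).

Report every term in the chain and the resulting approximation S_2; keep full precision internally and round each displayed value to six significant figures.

S_2 ≈ 3.33263e+08

Integral: ∫_4^35 x^5 dx = 3.06377e+08.
½[f(4) + f(35)] = ½[1024.00 + 5.25219e+07] = 2.62614e+07.
Integral + boundary = 3.32638e+08.
k=1: B_{2}/(2)! × [f^{(1)}(35) − f^{(1)}(4)] = 1/12 × (7.50312e+06 − 1280.00) = 625154.
After k=1: 3.33264e+08.
k=2: B_{4}/(4)! × [f^{(3)}(35) − f^{(3)}(4)] = −1/720 × (73500.0 − 960.000) = -100.750.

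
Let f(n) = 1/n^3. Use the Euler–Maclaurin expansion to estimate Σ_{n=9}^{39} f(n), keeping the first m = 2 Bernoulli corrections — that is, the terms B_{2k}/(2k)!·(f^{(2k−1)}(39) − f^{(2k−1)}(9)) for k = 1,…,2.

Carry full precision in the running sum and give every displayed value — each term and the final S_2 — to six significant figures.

S_2 ≈ 0.00657625

∫_9^39 1/x^3 dx evaluates to 0.00584411.
Boundary: ½(f(9) + f(39)) = ½(0.00137174 + 1.68580e-05) = 0.000694300.
So far: 0.00653841.
Correction k=1: B_{2}/2! · (f^{(1)}(39) − f^{(1)}(9)) = 1/12 · (-1.29677e-06 − (-0.000457247)) = 3.79959e-05.
Partial sum through k=1: 0.00657640.
Correction k=2: B_{4}/4! · (f^{(3)}(39) − f^{(3)}(9)) = −1/720 · (-1.70515e-08 − (-0.000112901)) = -1.56783e-07.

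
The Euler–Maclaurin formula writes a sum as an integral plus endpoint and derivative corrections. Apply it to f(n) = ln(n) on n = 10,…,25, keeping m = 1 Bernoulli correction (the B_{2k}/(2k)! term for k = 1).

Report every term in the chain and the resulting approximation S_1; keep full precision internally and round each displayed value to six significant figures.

∫_10^25 ln(x) dx evaluates to 42.4460.
Boundary: ½(f(10) + f(25)) = ½(2.30259 + 3.21888) = 2.76073.
So far: 45.2068.
Correction k=1: B_{2}/2! · (f^{(1)}(25) − f^{(1)}(10)) = 1/12 · (0.0400000 − 0.100000) = -0.00500000.

S_1 ≈ 45.2018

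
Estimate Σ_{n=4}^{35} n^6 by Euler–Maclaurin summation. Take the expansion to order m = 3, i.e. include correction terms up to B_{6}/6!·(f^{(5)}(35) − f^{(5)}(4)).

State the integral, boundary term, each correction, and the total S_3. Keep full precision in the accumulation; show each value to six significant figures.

S_3 ≈ 1.01367e+10

∫_4^35 x^6 dx evaluates to 9.19133e+09.
Boundary: ½(f(4) + f(35)) = ½(4096.00 + 1.83827e+09) = 9.19135e+08.
Integral + boundary = 1.01105e+10.
Order-1 term: 1/12 · (3.15131e+08 − 6144.00) = 2.62604e+07.
After k=1: 1.01367e+10.
Order-2 term: −1/720 · (5.14500e+06 − 7680.00) = -7135.17.
After k=2: 1.01367e+10.
Order-3 term: 1/30240 · (25200.0 − 2880.00) = 0.738095.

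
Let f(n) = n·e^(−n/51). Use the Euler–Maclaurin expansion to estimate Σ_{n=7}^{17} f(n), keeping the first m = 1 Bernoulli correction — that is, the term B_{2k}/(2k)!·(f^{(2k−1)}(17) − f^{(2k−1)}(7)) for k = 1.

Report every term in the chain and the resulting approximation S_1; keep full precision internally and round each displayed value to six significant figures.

Integral: ∫_7^17 x·e^(−x/51) dx = 93.7000.
Boundary: ½(f(7) + f(17)) = ½(6.10224 + 12.1810) = 9.14163.
Running total after boundary: 102.842.
k=1: B_{2}/(2)! × [f^{(1)}(17) − f^{(1)}(7)] = 1/12 × (0.477688 − 0.752096) = -0.0228674.

S_1 ≈ 102.819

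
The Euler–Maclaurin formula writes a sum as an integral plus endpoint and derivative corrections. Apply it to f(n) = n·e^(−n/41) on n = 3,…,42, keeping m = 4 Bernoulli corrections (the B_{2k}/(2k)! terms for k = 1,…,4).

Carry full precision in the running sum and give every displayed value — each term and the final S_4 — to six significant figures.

S_4 ≈ 463.845

∫_3^42 x·e^(−x/41) dx evaluates to 454.985.
Boundary: ½(f(3) + f(42)) = ½(2.78833 + 15.0786) = 8.93348.
Running total after boundary: 463.918.
k=1: B_{2}/(2)! × [f^{(1)}(42) − f^{(1)}(3)] = 1/12 × (-0.00875647 − 0.861434) = -0.0725159.
Partial sum through k=1: 463.845.
k=2: B_{4}/(4)! × [f^{(3)}(42) − f^{(3)}(3)] = −1/720 × (0.000421936 − 0.00161827) = 1.66158e-06.
Partial sum through k=2: 463.845.
k=3: B_{6}/(6)! × [f^{(5)}(42) − f^{(5)}(3)] = 1/30240 × (5.05105e-07 − 1.62052e-06) = -3.68854e-11.
Partial sum through k=3: 463.845.
k=4: B_{8}/(8)! × [f^{(7)}(42) − f^{(7)}(3)] = −1/1209600 × (4.51640e-10 − 1.35536e-09) = 7.47121e-16.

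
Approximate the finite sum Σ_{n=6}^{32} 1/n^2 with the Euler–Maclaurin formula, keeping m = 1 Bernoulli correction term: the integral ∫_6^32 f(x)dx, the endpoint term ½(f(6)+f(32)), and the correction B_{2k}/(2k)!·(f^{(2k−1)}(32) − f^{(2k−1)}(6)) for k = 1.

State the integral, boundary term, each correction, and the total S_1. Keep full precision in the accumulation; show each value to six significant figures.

The integral term ∫_6^32 1/x^2 dx = 0.135417.
½[f(6) + f(32)] = ½[0.0277778 + 0.000976562] = 0.0143772.
Running total after boundary: 0.149794.
Order-1 term: 1/12 · (-6.10352e-05 − (-0.00925926)) = 0.000766519.

S_1 ≈ 0.150560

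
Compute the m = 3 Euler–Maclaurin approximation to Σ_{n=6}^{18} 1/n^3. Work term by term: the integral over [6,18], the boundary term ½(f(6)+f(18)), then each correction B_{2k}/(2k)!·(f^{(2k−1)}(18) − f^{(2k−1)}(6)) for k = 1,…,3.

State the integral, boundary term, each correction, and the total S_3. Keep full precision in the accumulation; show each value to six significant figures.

S_3 ≈ 0.0149350

The integral term ∫_6^18 1/x^3 dx = 0.0123457.
½[f(6) + f(18)] = ½[0.00462963 + 0.000171468] = 0.00240055.
Integral + boundary = 0.0147462.
Correction k=1: B_{2}/2! · (f^{(1)}(18) − f^{(1)}(6)) = 1/12 · (-2.85780e-05 − (-0.00231481)) = 0.000190520.
After k=1: 0.0149367.
Correction k=2: B_{4}/4! · (f^{(3)}(18) − f^{(3)}(6)) = −1/720 · (-1.76407e-06 − (-0.00128601)) = -1.78367e-06.
After k=2: 0.0149350.
Correction k=3: B_{6}/6! · (f^{(5)}(18) − f^{(5)}(6)) = 1/30240 · (-2.28676e-07 − (-0.00150034)) = 4.96070e-08.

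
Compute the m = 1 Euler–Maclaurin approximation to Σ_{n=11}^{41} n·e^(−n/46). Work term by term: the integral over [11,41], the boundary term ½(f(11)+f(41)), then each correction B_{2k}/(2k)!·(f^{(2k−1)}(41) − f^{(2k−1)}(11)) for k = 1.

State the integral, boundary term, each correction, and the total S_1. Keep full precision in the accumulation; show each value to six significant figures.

S_1 ≈ 435.722

∫_11^41 x·e^(−x/46) dx evaluates to 423.030.
½[f(11) + f(41)] = ½[8.66043 + 16.8149] = 12.7377.
So far: 435.768.
Correction k=1: B_{2}/2! · (f^{(1)}(41) − f^{(1)}(11)) = 1/12 · (0.0445783 − 0.599042) = -0.0462053.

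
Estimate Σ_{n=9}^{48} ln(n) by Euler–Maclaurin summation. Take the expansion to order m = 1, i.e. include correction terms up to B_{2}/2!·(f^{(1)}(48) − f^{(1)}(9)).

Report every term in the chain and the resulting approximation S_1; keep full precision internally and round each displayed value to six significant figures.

∫_9^48 ln(x) dx evaluates to 127.043.
½[f(9) + f(48)] = ½[2.19722 + 3.87120] = 3.03421.
Integral + boundary = 130.077.
Correction k=1: B_{2}/2! · (f^{(1)}(48) − f^{(1)}(9)) = 1/12 · (0.0208333 − 0.111111) = -0.00752315.

S_1 ≈ 130.069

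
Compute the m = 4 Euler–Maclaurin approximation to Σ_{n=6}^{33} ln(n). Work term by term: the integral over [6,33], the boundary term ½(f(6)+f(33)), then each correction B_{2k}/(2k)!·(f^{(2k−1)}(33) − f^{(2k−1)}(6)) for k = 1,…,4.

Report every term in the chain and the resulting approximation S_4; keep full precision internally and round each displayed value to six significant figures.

S_4 ≈ 80.2670

The integral term ∫_6^33 ln(x) dx = 77.6342.
Endpoint term: (f(6) + f(33))/2 = (1.79176 + 3.49651)/2 = 2.64413.
Integral + boundary = 80.2783.
k=1: B_{2}/(2)! × [f^{(1)}(33) − f^{(1)}(6)] = 1/12 × (0.0303030 − 0.166667) = -0.0113636.
After k=1: 80.2670.
k=2: B_{4}/(4)! × [f^{(3)}(33) − f^{(3)}(6)] = −1/720 × (5.56529e-05 − 0.00925926) = 1.27828e-05.
After k=2: 80.2670.
k=3: B_{6}/(6)! × [f^{(5)}(33) − f^{(5)}(6)] = 1/30240 × (6.13256e-07 − 0.00308642) = -1.02044e-07.
After k=3: 80.2670.
k=4: B_{8}/(8)! × [f^{(7)}(33) − f^{(7)}(6)] = −1/1209600 × (1.68941e-08 − 0.00257202) = 2.12632e-09.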